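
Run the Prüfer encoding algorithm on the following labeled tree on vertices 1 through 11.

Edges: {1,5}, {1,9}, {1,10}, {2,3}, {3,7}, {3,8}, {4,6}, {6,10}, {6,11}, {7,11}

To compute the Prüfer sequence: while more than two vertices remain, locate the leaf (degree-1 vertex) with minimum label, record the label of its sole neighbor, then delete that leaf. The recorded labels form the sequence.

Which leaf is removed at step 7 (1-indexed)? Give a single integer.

Step 1: current leaves = {2,4,5,8,9}. Remove leaf 2 (neighbor: 3).
Step 2: current leaves = {4,5,8,9}. Remove leaf 4 (neighbor: 6).
Step 3: current leaves = {5,8,9}. Remove leaf 5 (neighbor: 1).
Step 4: current leaves = {8,9}. Remove leaf 8 (neighbor: 3).
Step 5: current leaves = {3,9}. Remove leaf 3 (neighbor: 7).
Step 6: current leaves = {7,9}. Remove leaf 7 (neighbor: 11).
Step 7: current leaves = {9,11}. Remove leaf 9 (neighbor: 1).

Answer: 9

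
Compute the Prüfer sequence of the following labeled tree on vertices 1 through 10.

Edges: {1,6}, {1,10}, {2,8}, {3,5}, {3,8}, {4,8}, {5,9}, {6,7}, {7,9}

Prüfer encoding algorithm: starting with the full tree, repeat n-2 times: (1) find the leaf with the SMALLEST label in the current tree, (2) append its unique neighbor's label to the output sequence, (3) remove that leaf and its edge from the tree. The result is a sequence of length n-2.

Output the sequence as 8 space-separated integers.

Step 1: leaves = {2,4,10}. Remove smallest leaf 2, emit neighbor 8.
Step 2: leaves = {4,10}. Remove smallest leaf 4, emit neighbor 8.
Step 3: leaves = {8,10}. Remove smallest leaf 8, emit neighbor 3.
Step 4: leaves = {3,10}. Remove smallest leaf 3, emit neighbor 5.
Step 5: leaves = {5,10}. Remove smallest leaf 5, emit neighbor 9.
Step 6: leaves = {9,10}. Remove smallest leaf 9, emit neighbor 7.
Step 7: leaves = {7,10}. Remove smallest leaf 7, emit neighbor 6.
Step 8: leaves = {6,10}. Remove smallest leaf 6, emit neighbor 1.
Done: 2 vertices remain (1, 10). Sequence = [8 8 3 5 9 7 6 1]

Answer: 8 8 3 5 9 7 6 1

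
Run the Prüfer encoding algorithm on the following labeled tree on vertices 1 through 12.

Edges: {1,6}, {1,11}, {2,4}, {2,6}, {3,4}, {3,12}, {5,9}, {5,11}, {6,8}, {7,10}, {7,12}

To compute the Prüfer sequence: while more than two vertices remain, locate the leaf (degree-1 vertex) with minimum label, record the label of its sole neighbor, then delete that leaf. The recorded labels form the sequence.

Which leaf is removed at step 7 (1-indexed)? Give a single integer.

Step 1: current leaves = {8,9,10}. Remove leaf 8 (neighbor: 6).
Step 2: current leaves = {9,10}. Remove leaf 9 (neighbor: 5).
Step 3: current leaves = {5,10}. Remove leaf 5 (neighbor: 11).
Step 4: current leaves = {10,11}. Remove leaf 10 (neighbor: 7).
Step 5: current leaves = {7,11}. Remove leaf 7 (neighbor: 12).
Step 6: current leaves = {11,12}. Remove leaf 11 (neighbor: 1).
Step 7: current leaves = {1,12}. Remove leaf 1 (neighbor: 6).

Answer: 1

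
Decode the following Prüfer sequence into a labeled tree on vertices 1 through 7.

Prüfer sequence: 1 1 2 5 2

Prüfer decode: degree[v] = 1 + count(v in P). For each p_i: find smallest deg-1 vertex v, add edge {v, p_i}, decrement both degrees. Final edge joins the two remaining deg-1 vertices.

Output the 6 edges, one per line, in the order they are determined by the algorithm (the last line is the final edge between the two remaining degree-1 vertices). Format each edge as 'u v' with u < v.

Initial degrees: {1:3, 2:3, 3:1, 4:1, 5:2, 6:1, 7:1}
Step 1: smallest deg-1 vertex = 3, p_1 = 1. Add edge {1,3}. Now deg[3]=0, deg[1]=2.
Step 2: smallest deg-1 vertex = 4, p_2 = 1. Add edge {1,4}. Now deg[4]=0, deg[1]=1.
Step 3: smallest deg-1 vertex = 1, p_3 = 2. Add edge {1,2}. Now deg[1]=0, deg[2]=2.
Step 4: smallest deg-1 vertex = 6, p_4 = 5. Add edge {5,6}. Now deg[6]=0, deg[5]=1.
Step 5: smallest deg-1 vertex = 5, p_5 = 2. Add edge {2,5}. Now deg[5]=0, deg[2]=1.
Final: two remaining deg-1 vertices are 2, 7. Add edge {2,7}.

Answer: 1 3
1 4
1 2
5 6
2 5
2 7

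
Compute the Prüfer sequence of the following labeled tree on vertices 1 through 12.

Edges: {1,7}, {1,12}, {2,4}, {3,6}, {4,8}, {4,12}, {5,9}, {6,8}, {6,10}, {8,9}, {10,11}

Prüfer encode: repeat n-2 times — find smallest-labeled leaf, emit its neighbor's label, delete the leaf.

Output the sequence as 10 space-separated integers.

Answer: 4 6 9 1 12 8 10 6 8 4

Derivation:
Step 1: leaves = {2,3,5,7,11}. Remove smallest leaf 2, emit neighbor 4.
Step 2: leaves = {3,5,7,11}. Remove smallest leaf 3, emit neighbor 6.
Step 3: leaves = {5,7,11}. Remove smallest leaf 5, emit neighbor 9.
Step 4: leaves = {7,9,11}. Remove smallest leaf 7, emit neighbor 1.
Step 5: leaves = {1,9,11}. Remove smallest leaf 1, emit neighbor 12.
Step 6: leaves = {9,11,12}. Remove smallest leaf 9, emit neighbor 8.
Step 7: leaves = {11,12}. Remove smallest leaf 11, emit neighbor 10.
Step 8: leaves = {10,12}. Remove smallest leaf 10, emit neighbor 6.
Step 9: leaves = {6,12}. Remove smallest leaf 6, emit neighbor 8.
Step 10: leaves = {8,12}. Remove smallest leaf 8, emit neighbor 4.
Done: 2 vertices remain (4, 12). Sequence = [4 6 9 1 12 8 10 6 8 4]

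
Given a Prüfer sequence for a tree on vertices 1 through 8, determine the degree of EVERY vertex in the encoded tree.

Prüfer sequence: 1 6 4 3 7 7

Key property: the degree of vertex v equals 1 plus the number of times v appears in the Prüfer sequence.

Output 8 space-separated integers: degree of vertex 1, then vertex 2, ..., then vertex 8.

Answer: 2 1 2 2 1 2 3 1

Derivation:
p_1 = 1: count[1] becomes 1
p_2 = 6: count[6] becomes 1
p_3 = 4: count[4] becomes 1
p_4 = 3: count[3] becomes 1
p_5 = 7: count[7] becomes 1
p_6 = 7: count[7] becomes 2
Degrees (1 + count): deg[1]=1+1=2, deg[2]=1+0=1, deg[3]=1+1=2, deg[4]=1+1=2, deg[5]=1+0=1, deg[6]=1+1=2, deg[7]=1+2=3, deg[8]=1+0=1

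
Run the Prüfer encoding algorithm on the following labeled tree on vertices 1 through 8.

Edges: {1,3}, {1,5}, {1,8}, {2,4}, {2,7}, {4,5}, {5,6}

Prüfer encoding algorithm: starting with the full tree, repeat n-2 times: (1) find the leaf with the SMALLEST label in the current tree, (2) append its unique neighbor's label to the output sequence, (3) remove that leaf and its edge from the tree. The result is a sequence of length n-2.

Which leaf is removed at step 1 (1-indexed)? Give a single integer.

Step 1: current leaves = {3,6,7,8}. Remove leaf 3 (neighbor: 1).

Answer: 3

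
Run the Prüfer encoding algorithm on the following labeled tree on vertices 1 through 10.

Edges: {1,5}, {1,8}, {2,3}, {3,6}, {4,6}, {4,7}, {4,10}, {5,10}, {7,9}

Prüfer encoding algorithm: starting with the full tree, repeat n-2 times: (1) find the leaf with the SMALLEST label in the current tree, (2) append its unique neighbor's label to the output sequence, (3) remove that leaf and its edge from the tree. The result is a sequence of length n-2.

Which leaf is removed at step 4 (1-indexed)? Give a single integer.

Answer: 8

Derivation:
Step 1: current leaves = {2,8,9}. Remove leaf 2 (neighbor: 3).
Step 2: current leaves = {3,8,9}. Remove leaf 3 (neighbor: 6).
Step 3: current leaves = {6,8,9}. Remove leaf 6 (neighbor: 4).
Step 4: current leaves = {8,9}. Remove leaf 8 (neighbor: 1).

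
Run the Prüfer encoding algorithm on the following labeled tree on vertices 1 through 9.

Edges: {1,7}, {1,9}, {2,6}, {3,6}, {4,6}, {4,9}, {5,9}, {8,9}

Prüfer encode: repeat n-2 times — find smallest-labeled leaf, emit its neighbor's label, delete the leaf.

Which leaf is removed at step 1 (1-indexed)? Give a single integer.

Answer: 2

Derivation:
Step 1: current leaves = {2,3,5,7,8}. Remove leaf 2 (neighbor: 6).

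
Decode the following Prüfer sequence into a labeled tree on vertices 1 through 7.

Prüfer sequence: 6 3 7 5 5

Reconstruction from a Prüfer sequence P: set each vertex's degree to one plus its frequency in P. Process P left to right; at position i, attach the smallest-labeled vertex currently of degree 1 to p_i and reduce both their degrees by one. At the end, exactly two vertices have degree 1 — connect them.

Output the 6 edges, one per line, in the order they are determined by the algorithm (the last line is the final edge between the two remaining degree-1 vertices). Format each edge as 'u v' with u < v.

Answer: 1 6
2 3
3 7
4 5
5 6
5 7

Derivation:
Initial degrees: {1:1, 2:1, 3:2, 4:1, 5:3, 6:2, 7:2}
Step 1: smallest deg-1 vertex = 1, p_1 = 6. Add edge {1,6}. Now deg[1]=0, deg[6]=1.
Step 2: smallest deg-1 vertex = 2, p_2 = 3. Add edge {2,3}. Now deg[2]=0, deg[3]=1.
Step 3: smallest deg-1 vertex = 3, p_3 = 7. Add edge {3,7}. Now deg[3]=0, deg[7]=1.
Step 4: smallest deg-1 vertex = 4, p_4 = 5. Add edge {4,5}. Now deg[4]=0, deg[5]=2.
Step 5: smallest deg-1 vertex = 6, p_5 = 5. Add edge {5,6}. Now deg[6]=0, deg[5]=1.
Final: two remaining deg-1 vertices are 5, 7. Add edge {5,7}.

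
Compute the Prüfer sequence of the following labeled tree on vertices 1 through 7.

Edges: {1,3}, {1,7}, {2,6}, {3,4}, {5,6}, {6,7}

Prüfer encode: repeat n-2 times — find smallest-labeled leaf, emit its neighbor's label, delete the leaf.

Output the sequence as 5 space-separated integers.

Answer: 6 3 1 7 6

Derivation:
Step 1: leaves = {2,4,5}. Remove smallest leaf 2, emit neighbor 6.
Step 2: leaves = {4,5}. Remove smallest leaf 4, emit neighbor 3.
Step 3: leaves = {3,5}. Remove smallest leaf 3, emit neighbor 1.
Step 4: leaves = {1,5}. Remove smallest leaf 1, emit neighbor 7.
Step 5: leaves = {5,7}. Remove smallest leaf 5, emit neighbor 6.
Done: 2 vertices remain (6, 7). Sequence = [6 3 1 7 6]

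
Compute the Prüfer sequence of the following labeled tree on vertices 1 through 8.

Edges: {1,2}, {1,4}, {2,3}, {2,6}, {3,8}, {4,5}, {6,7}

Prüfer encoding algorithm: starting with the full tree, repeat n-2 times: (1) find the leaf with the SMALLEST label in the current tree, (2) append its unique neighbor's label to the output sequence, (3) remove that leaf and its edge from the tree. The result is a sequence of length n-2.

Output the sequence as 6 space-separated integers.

Step 1: leaves = {5,7,8}. Remove smallest leaf 5, emit neighbor 4.
Step 2: leaves = {4,7,8}. Remove smallest leaf 4, emit neighbor 1.
Step 3: leaves = {1,7,8}. Remove smallest leaf 1, emit neighbor 2.
Step 4: leaves = {7,8}. Remove smallest leaf 7, emit neighbor 6.
Step 5: leaves = {6,8}. Remove smallest leaf 6, emit neighbor 2.
Step 6: leaves = {2,8}. Remove smallest leaf 2, emit neighbor 3.
Done: 2 vertices remain (3, 8). Sequence = [4 1 2 6 2 3]

Answer: 4 1 2 6 2 3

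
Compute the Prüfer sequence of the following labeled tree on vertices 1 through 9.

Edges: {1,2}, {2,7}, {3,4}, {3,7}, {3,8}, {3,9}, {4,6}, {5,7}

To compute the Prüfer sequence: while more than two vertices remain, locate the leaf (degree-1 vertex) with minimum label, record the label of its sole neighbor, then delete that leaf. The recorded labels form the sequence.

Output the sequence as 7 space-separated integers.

Answer: 2 7 7 4 3 3 3

Derivation:
Step 1: leaves = {1,5,6,8,9}. Remove smallest leaf 1, emit neighbor 2.
Step 2: leaves = {2,5,6,8,9}. Remove smallest leaf 2, emit neighbor 7.
Step 3: leaves = {5,6,8,9}. Remove smallest leaf 5, emit neighbor 7.
Step 4: leaves = {6,7,8,9}. Remove smallest leaf 6, emit neighbor 4.
Step 5: leaves = {4,7,8,9}. Remove smallest leaf 4, emit neighbor 3.
Step 6: leaves = {7,8,9}. Remove smallest leaf 7, emit neighbor 3.
Step 7: leaves = {8,9}. Remove smallest leaf 8, emit neighbor 3.
Done: 2 vertices remain (3, 9). Sequence = [2 7 7 4 3 3 3]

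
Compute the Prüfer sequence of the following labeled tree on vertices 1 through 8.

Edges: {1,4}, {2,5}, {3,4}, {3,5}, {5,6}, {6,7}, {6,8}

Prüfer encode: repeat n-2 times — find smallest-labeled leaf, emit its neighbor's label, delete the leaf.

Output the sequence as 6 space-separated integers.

Step 1: leaves = {1,2,7,8}. Remove smallest leaf 1, emit neighbor 4.
Step 2: leaves = {2,4,7,8}. Remove smallest leaf 2, emit neighbor 5.
Step 3: leaves = {4,7,8}. Remove smallest leaf 4, emit neighbor 3.
Step 4: leaves = {3,7,8}. Remove smallest leaf 3, emit neighbor 5.
Step 5: leaves = {5,7,8}. Remove smallest leaf 5, emit neighbor 6.
Step 6: leaves = {7,8}. Remove smallest leaf 7, emit neighbor 6.
Done: 2 vertices remain (6, 8). Sequence = [4 5 3 5 6 6]

Answer: 4 5 3 5 6 6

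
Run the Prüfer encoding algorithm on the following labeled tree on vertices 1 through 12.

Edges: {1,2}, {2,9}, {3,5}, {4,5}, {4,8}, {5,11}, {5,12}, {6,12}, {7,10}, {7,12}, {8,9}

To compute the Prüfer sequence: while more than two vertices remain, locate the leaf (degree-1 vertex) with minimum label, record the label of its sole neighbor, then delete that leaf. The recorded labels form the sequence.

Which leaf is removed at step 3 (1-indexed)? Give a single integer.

Answer: 3

Derivation:
Step 1: current leaves = {1,3,6,10,11}. Remove leaf 1 (neighbor: 2).
Step 2: current leaves = {2,3,6,10,11}. Remove leaf 2 (neighbor: 9).
Step 3: current leaves = {3,6,9,10,11}. Remove leaf 3 (neighbor: 5).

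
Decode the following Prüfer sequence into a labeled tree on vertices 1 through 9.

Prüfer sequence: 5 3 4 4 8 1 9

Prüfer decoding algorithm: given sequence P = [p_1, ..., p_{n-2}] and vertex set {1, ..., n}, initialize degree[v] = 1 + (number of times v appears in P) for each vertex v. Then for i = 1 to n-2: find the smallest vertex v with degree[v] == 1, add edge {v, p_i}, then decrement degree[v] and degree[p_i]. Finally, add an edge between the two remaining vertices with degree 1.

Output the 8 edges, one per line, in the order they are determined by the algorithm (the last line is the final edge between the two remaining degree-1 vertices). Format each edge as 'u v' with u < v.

Answer: 2 5
3 5
3 4
4 6
4 8
1 7
1 9
8 9

Derivation:
Initial degrees: {1:2, 2:1, 3:2, 4:3, 5:2, 6:1, 7:1, 8:2, 9:2}
Step 1: smallest deg-1 vertex = 2, p_1 = 5. Add edge {2,5}. Now deg[2]=0, deg[5]=1.
Step 2: smallest deg-1 vertex = 5, p_2 = 3. Add edge {3,5}. Now deg[5]=0, deg[3]=1.
Step 3: smallest deg-1 vertex = 3, p_3 = 4. Add edge {3,4}. Now deg[3]=0, deg[4]=2.
Step 4: smallest deg-1 vertex = 6, p_4 = 4. Add edge {4,6}. Now deg[6]=0, deg[4]=1.
Step 5: smallest deg-1 vertex = 4, p_5 = 8. Add edge {4,8}. Now deg[4]=0, deg[8]=1.
Step 6: smallest deg-1 vertex = 7, p_6 = 1. Add edge {1,7}. Now deg[7]=0, deg[1]=1.
Step 7: smallest deg-1 vertex = 1, p_7 = 9. Add edge {1,9}. Now deg[1]=0, deg[9]=1.
Final: two remaining deg-1 vertices are 8, 9. Add edge {8,9}.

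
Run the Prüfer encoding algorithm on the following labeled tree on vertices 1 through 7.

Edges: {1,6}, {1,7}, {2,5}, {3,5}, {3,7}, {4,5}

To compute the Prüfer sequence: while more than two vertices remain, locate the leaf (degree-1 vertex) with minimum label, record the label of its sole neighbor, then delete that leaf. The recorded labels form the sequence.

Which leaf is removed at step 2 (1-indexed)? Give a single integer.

Step 1: current leaves = {2,4,6}. Remove leaf 2 (neighbor: 5).
Step 2: current leaves = {4,6}. Remove leaf 4 (neighbor: 5).

Answer: 4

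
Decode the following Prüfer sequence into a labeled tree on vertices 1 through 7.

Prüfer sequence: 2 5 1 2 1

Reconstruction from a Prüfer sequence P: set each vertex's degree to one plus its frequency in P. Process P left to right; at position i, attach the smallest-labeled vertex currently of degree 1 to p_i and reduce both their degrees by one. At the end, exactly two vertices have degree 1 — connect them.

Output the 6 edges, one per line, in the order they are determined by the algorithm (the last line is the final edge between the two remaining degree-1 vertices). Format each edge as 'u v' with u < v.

Answer: 2 3
4 5
1 5
2 6
1 2
1 7

Derivation:
Initial degrees: {1:3, 2:3, 3:1, 4:1, 5:2, 6:1, 7:1}
Step 1: smallest deg-1 vertex = 3, p_1 = 2. Add edge {2,3}. Now deg[3]=0, deg[2]=2.
Step 2: smallest deg-1 vertex = 4, p_2 = 5. Add edge {4,5}. Now deg[4]=0, deg[5]=1.
Step 3: smallest deg-1 vertex = 5, p_3 = 1. Add edge {1,5}. Now deg[5]=0, deg[1]=2.
Step 4: smallest deg-1 vertex = 6, p_4 = 2. Add edge {2,6}. Now deg[6]=0, deg[2]=1.
Step 5: smallest deg-1 vertex = 2, p_5 = 1. Add edge {1,2}. Now deg[2]=0, deg[1]=1.
Final: two remaining deg-1 vertices are 1, 7. Add edge {1,7}.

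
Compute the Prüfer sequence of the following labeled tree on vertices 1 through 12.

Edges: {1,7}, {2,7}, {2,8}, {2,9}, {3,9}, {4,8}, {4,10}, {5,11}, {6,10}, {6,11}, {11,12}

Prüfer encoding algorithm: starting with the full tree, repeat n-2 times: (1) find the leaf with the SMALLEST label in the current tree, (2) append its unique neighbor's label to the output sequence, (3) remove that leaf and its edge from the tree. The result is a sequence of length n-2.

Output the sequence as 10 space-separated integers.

Step 1: leaves = {1,3,5,12}. Remove smallest leaf 1, emit neighbor 7.
Step 2: leaves = {3,5,7,12}. Remove smallest leaf 3, emit neighbor 9.
Step 3: leaves = {5,7,9,12}. Remove smallest leaf 5, emit neighbor 11.
Step 4: leaves = {7,9,12}. Remove smallest leaf 7, emit neighbor 2.
Step 5: leaves = {9,12}. Remove smallest leaf 9, emit neighbor 2.
Step 6: leaves = {2,12}. Remove smallest leaf 2, emit neighbor 8.
Step 7: leaves = {8,12}. Remove smallest leaf 8, emit neighbor 4.
Step 8: leaves = {4,12}. Remove smallest leaf 4, emit neighbor 10.
Step 9: leaves = {10,12}. Remove smallest leaf 10, emit neighbor 6.
Step 10: leaves = {6,12}. Remove smallest leaf 6, emit neighbor 11.
Done: 2 vertices remain (11, 12). Sequence = [7 9 11 2 2 8 4 10 6 11]

Answer: 7 9 11 2 2 8 4 10 6 11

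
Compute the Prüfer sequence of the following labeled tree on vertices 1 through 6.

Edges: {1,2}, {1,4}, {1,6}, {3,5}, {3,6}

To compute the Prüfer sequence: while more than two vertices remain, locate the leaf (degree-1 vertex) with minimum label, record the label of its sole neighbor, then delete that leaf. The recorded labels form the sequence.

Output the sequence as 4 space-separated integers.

Step 1: leaves = {2,4,5}. Remove smallest leaf 2, emit neighbor 1.
Step 2: leaves = {4,5}. Remove smallest leaf 4, emit neighbor 1.
Step 3: leaves = {1,5}. Remove smallest leaf 1, emit neighbor 6.
Step 4: leaves = {5,6}. Remove smallest leaf 5, emit neighbor 3.
Done: 2 vertices remain (3, 6). Sequence = [1 1 6 3]

Answer: 1 1 6 3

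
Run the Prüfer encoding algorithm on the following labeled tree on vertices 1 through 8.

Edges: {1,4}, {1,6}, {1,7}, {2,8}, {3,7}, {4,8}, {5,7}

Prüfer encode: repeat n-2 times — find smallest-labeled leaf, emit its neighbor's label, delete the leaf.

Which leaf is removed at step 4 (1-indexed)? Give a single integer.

Answer: 6

Derivation:
Step 1: current leaves = {2,3,5,6}. Remove leaf 2 (neighbor: 8).
Step 2: current leaves = {3,5,6,8}. Remove leaf 3 (neighbor: 7).
Step 3: current leaves = {5,6,8}. Remove leaf 5 (neighbor: 7).
Step 4: current leaves = {6,7,8}. Remove leaf 6 (neighbor: 1).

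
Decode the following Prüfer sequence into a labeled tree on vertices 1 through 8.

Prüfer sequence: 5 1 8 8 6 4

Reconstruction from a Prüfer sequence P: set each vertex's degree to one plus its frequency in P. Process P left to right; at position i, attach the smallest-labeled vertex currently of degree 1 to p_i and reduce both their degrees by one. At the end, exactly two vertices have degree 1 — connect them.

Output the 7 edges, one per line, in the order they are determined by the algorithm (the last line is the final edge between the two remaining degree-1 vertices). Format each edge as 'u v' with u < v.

Answer: 2 5
1 3
1 8
5 8
6 7
4 6
4 8

Derivation:
Initial degrees: {1:2, 2:1, 3:1, 4:2, 5:2, 6:2, 7:1, 8:3}
Step 1: smallest deg-1 vertex = 2, p_1 = 5. Add edge {2,5}. Now deg[2]=0, deg[5]=1.
Step 2: smallest deg-1 vertex = 3, p_2 = 1. Add edge {1,3}. Now deg[3]=0, deg[1]=1.
Step 3: smallest deg-1 vertex = 1, p_3 = 8. Add edge {1,8}. Now deg[1]=0, deg[8]=2.
Step 4: smallest deg-1 vertex = 5, p_4 = 8. Add edge {5,8}. Now deg[5]=0, deg[8]=1.
Step 5: smallest deg-1 vertex = 7, p_5 = 6. Add edge {6,7}. Now deg[7]=0, deg[6]=1.
Step 6: smallest deg-1 vertex = 6, p_6 = 4. Add edge {4,6}. Now deg[6]=0, deg[4]=1.
Final: two remaining deg-1 vertices are 4, 8. Add edge {4,8}.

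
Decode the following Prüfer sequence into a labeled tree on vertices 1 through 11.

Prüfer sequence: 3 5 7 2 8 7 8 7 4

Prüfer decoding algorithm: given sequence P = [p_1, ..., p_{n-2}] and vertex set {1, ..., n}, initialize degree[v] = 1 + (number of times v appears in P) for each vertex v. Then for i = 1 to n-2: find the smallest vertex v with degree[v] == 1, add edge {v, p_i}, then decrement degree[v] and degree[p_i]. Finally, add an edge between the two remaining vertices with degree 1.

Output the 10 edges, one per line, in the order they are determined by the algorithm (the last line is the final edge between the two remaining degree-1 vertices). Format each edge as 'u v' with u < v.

Initial degrees: {1:1, 2:2, 3:2, 4:2, 5:2, 6:1, 7:4, 8:3, 9:1, 10:1, 11:1}
Step 1: smallest deg-1 vertex = 1, p_1 = 3. Add edge {1,3}. Now deg[1]=0, deg[3]=1.
Step 2: smallest deg-1 vertex = 3, p_2 = 5. Add edge {3,5}. Now deg[3]=0, deg[5]=1.
Step 3: smallest deg-1 vertex = 5, p_3 = 7. Add edge {5,7}. Now deg[5]=0, deg[7]=3.
Step 4: smallest deg-1 vertex = 6, p_4 = 2. Add edge {2,6}. Now deg[6]=0, deg[2]=1.
Step 5: smallest deg-1 vertex = 2, p_5 = 8. Add edge {2,8}. Now deg[2]=0, deg[8]=2.
Step 6: smallest deg-1 vertex = 9, p_6 = 7. Add edge {7,9}. Now deg[9]=0, deg[7]=2.
Step 7: smallest deg-1 vertex = 10, p_7 = 8. Add edge {8,10}. Now deg[10]=0, deg[8]=1.
Step 8: smallest deg-1 vertex = 8, p_8 = 7. Add edge {7,8}. Now deg[8]=0, deg[7]=1.
Step 9: smallest deg-1 vertex = 7, p_9 = 4. Add edge {4,7}. Now deg[7]=0, deg[4]=1.
Final: two remaining deg-1 vertices are 4, 11. Add edge {4,11}.

Answer: 1 3
3 5
5 7
2 6
2 8
7 9
8 10
7 8
4 7
4 11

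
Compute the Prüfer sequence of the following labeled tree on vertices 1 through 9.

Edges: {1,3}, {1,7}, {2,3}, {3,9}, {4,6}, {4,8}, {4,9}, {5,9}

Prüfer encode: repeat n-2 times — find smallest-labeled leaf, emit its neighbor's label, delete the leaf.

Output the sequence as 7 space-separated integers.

Step 1: leaves = {2,5,6,7,8}. Remove smallest leaf 2, emit neighbor 3.
Step 2: leaves = {5,6,7,8}. Remove smallest leaf 5, emit neighbor 9.
Step 3: leaves = {6,7,8}. Remove smallest leaf 6, emit neighbor 4.
Step 4: leaves = {7,8}. Remove smallest leaf 7, emit neighbor 1.
Step 5: leaves = {1,8}. Remove smallest leaf 1, emit neighbor 3.
Step 6: leaves = {3,8}. Remove smallest leaf 3, emit neighbor 9.
Step 7: leaves = {8,9}. Remove smallest leaf 8, emit neighbor 4.
Done: 2 vertices remain (4, 9). Sequence = [3 9 4 1 3 9 4]

Answer: 3 9 4 1 3 9 4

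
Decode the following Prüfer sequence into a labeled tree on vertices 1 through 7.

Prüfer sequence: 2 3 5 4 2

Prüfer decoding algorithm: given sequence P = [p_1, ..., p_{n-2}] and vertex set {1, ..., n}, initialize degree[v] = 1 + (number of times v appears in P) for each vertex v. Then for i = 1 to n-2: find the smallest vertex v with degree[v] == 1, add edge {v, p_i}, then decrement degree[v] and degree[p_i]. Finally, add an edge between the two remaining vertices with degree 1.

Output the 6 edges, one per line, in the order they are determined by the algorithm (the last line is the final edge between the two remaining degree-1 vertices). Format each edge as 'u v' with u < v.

Answer: 1 2
3 6
3 5
4 5
2 4
2 7

Derivation:
Initial degrees: {1:1, 2:3, 3:2, 4:2, 5:2, 6:1, 7:1}
Step 1: smallest deg-1 vertex = 1, p_1 = 2. Add edge {1,2}. Now deg[1]=0, deg[2]=2.
Step 2: smallest deg-1 vertex = 6, p_2 = 3. Add edge {3,6}. Now deg[6]=0, deg[3]=1.
Step 3: smallest deg-1 vertex = 3, p_3 = 5. Add edge {3,5}. Now deg[3]=0, deg[5]=1.
Step 4: smallest deg-1 vertex = 5, p_4 = 4. Add edge {4,5}. Now deg[5]=0, deg[4]=1.
Step 5: smallest deg-1 vertex = 4, p_5 = 2. Add edge {2,4}. Now deg[4]=0, deg[2]=1.
Final: two remaining deg-1 vertices are 2, 7. Add edge {2,7}.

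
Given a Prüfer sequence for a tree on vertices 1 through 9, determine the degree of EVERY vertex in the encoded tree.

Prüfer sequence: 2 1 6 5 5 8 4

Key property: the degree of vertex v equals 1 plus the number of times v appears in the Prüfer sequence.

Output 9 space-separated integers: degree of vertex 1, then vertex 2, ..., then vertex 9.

p_1 = 2: count[2] becomes 1
p_2 = 1: count[1] becomes 1
p_3 = 6: count[6] becomes 1
p_4 = 5: count[5] becomes 1
p_5 = 5: count[5] becomes 2
p_6 = 8: count[8] becomes 1
p_7 = 4: count[4] becomes 1
Degrees (1 + count): deg[1]=1+1=2, deg[2]=1+1=2, deg[3]=1+0=1, deg[4]=1+1=2, deg[5]=1+2=3, deg[6]=1+1=2, deg[7]=1+0=1, deg[8]=1+1=2, deg[9]=1+0=1

Answer: 2 2 1 2 3 2 1 2 1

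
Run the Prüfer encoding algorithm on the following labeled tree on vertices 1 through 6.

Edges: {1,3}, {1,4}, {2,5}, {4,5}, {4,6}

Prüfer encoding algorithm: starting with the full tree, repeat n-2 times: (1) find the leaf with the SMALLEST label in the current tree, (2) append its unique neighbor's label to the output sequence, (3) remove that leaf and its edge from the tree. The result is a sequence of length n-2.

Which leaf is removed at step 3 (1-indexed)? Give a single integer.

Step 1: current leaves = {2,3,6}. Remove leaf 2 (neighbor: 5).
Step 2: current leaves = {3,5,6}. Remove leaf 3 (neighbor: 1).
Step 3: current leaves = {1,5,6}. Remove leaf 1 (neighbor: 4).

Answer: 1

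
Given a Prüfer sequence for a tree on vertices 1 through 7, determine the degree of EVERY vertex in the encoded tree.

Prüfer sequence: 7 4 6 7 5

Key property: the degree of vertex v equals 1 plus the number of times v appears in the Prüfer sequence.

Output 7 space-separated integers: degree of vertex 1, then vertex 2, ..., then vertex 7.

Answer: 1 1 1 2 2 2 3

Derivation:
p_1 = 7: count[7] becomes 1
p_2 = 4: count[4] becomes 1
p_3 = 6: count[6] becomes 1
p_4 = 7: count[7] becomes 2
p_5 = 5: count[5] becomes 1
Degrees (1 + count): deg[1]=1+0=1, deg[2]=1+0=1, deg[3]=1+0=1, deg[4]=1+1=2, deg[5]=1+1=2, deg[6]=1+1=2, deg[7]=1+2=3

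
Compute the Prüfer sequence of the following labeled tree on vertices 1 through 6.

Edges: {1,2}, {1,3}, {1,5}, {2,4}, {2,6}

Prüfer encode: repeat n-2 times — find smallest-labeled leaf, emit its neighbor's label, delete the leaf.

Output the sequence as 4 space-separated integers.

Answer: 1 2 1 2

Derivation:
Step 1: leaves = {3,4,5,6}. Remove smallest leaf 3, emit neighbor 1.
Step 2: leaves = {4,5,6}. Remove smallest leaf 4, emit neighbor 2.
Step 3: leaves = {5,6}. Remove smallest leaf 5, emit neighbor 1.
Step 4: leaves = {1,6}. Remove smallest leaf 1, emit neighbor 2.
Done: 2 vertices remain (2, 6). Sequence = [1 2 1 2]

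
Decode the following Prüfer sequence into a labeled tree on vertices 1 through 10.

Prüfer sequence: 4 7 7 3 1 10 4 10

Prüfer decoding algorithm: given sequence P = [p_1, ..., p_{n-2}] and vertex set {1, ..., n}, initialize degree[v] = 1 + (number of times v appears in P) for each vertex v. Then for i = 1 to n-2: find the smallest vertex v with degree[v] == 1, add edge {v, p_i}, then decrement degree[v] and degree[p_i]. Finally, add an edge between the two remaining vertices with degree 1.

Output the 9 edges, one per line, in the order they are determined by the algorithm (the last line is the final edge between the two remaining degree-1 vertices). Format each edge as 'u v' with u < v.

Answer: 2 4
5 7
6 7
3 7
1 3
1 10
4 8
4 10
9 10

Derivation:
Initial degrees: {1:2, 2:1, 3:2, 4:3, 5:1, 6:1, 7:3, 8:1, 9:1, 10:3}
Step 1: smallest deg-1 vertex = 2, p_1 = 4. Add edge {2,4}. Now deg[2]=0, deg[4]=2.
Step 2: smallest deg-1 vertex = 5, p_2 = 7. Add edge {5,7}. Now deg[5]=0, deg[7]=2.
Step 3: smallest deg-1 vertex = 6, p_3 = 7. Add edge {6,7}. Now deg[6]=0, deg[7]=1.
Step 4: smallest deg-1 vertex = 7, p_4 = 3. Add edge {3,7}. Now deg[7]=0, deg[3]=1.
Step 5: smallest deg-1 vertex = 3, p_5 = 1. Add edge {1,3}. Now deg[3]=0, deg[1]=1.
Step 6: smallest deg-1 vertex = 1, p_6 = 10. Add edge {1,10}. Now deg[1]=0, deg[10]=2.
Step 7: smallest deg-1 vertex = 8, p_7 = 4. Add edge {4,8}. Now deg[8]=0, deg[4]=1.
Step 8: smallest deg-1 vertex = 4, p_8 = 10. Add edge {4,10}. Now deg[4]=0, deg[10]=1.
Final: two remaining deg-1 vertices are 9, 10. Add edge {9,10}.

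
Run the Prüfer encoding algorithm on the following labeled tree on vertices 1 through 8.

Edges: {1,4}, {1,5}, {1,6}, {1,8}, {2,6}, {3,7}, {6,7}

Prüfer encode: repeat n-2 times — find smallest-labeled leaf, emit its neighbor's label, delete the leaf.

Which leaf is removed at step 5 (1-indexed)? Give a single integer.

Answer: 7

Derivation:
Step 1: current leaves = {2,3,4,5,8}. Remove leaf 2 (neighbor: 6).
Step 2: current leaves = {3,4,5,8}. Remove leaf 3 (neighbor: 7).
Step 3: current leaves = {4,5,7,8}. Remove leaf 4 (neighbor: 1).
Step 4: current leaves = {5,7,8}. Remove leaf 5 (neighbor: 1).
Step 5: current leaves = {7,8}. Remove leaf 7 (neighbor: 6).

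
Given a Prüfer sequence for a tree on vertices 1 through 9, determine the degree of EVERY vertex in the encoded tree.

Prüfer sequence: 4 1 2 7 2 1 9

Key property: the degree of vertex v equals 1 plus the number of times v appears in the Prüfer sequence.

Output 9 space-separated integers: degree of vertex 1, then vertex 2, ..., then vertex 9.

Answer: 3 3 1 2 1 1 2 1 2

Derivation:
p_1 = 4: count[4] becomes 1
p_2 = 1: count[1] becomes 1
p_3 = 2: count[2] becomes 1
p_4 = 7: count[7] becomes 1
p_5 = 2: count[2] becomes 2
p_6 = 1: count[1] becomes 2
p_7 = 9: count[9] becomes 1
Degrees (1 + count): deg[1]=1+2=3, deg[2]=1+2=3, deg[3]=1+0=1, deg[4]=1+1=2, deg[5]=1+0=1, deg[6]=1+0=1, deg[7]=1+1=2, deg[8]=1+0=1, deg[9]=1+1=2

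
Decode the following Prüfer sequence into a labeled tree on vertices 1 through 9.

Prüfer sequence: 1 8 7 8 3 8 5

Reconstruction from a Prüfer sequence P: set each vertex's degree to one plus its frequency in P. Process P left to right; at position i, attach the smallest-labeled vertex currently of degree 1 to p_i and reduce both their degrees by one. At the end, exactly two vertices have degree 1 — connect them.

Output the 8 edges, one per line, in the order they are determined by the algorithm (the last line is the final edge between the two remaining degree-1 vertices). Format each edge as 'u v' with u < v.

Answer: 1 2
1 8
4 7
6 8
3 7
3 8
5 8
5 9

Derivation:
Initial degrees: {1:2, 2:1, 3:2, 4:1, 5:2, 6:1, 7:2, 8:4, 9:1}
Step 1: smallest deg-1 vertex = 2, p_1 = 1. Add edge {1,2}. Now deg[2]=0, deg[1]=1.
Step 2: smallest deg-1 vertex = 1, p_2 = 8. Add edge {1,8}. Now deg[1]=0, deg[8]=3.
Step 3: smallest deg-1 vertex = 4, p_3 = 7. Add edge {4,7}. Now deg[4]=0, deg[7]=1.
Step 4: smallest deg-1 vertex = 6, p_4 = 8. Add edge {6,8}. Now deg[6]=0, deg[8]=2.
Step 5: smallest deg-1 vertex = 7, p_5 = 3. Add edge {3,7}. Now deg[7]=0, deg[3]=1.
Step 6: smallest deg-1 vertex = 3, p_6 = 8. Add edge {3,8}. Now deg[3]=0, deg[8]=1.
Step 7: smallest deg-1 vertex = 8, p_7 = 5. Add edge {5,8}. Now deg[8]=0, deg[5]=1.
Final: two remaining deg-1 vertices are 5, 9. Add edge {5,9}.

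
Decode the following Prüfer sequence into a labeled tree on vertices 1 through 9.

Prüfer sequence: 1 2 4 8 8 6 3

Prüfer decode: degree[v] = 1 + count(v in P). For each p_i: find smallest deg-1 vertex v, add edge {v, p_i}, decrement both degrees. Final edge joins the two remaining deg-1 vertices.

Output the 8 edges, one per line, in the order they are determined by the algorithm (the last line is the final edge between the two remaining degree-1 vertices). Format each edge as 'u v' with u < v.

Initial degrees: {1:2, 2:2, 3:2, 4:2, 5:1, 6:2, 7:1, 8:3, 9:1}
Step 1: smallest deg-1 vertex = 5, p_1 = 1. Add edge {1,5}. Now deg[5]=0, deg[1]=1.
Step 2: smallest deg-1 vertex = 1, p_2 = 2. Add edge {1,2}. Now deg[1]=0, deg[2]=1.
Step 3: smallest deg-1 vertex = 2, p_3 = 4. Add edge {2,4}. Now deg[2]=0, deg[4]=1.
Step 4: smallest deg-1 vertex = 4, p_4 = 8. Add edge {4,8}. Now deg[4]=0, deg[8]=2.
Step 5: smallest deg-1 vertex = 7, p_5 = 8. Add edge {7,8}. Now deg[7]=0, deg[8]=1.
Step 6: smallest deg-1 vertex = 8, p_6 = 6. Add edge {6,8}. Now deg[8]=0, deg[6]=1.
Step 7: smallest deg-1 vertex = 6, p_7 = 3. Add edge {3,6}. Now deg[6]=0, deg[3]=1.
Final: two remaining deg-1 vertices are 3, 9. Add edge {3,9}.

Answer: 1 5
1 2
2 4
4 8
7 8
6 8
3 6
3 9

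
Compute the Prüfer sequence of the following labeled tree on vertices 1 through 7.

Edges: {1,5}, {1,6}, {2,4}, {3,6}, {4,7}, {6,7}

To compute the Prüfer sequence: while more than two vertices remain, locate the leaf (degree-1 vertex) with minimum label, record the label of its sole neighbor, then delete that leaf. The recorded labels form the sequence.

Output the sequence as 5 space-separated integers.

Step 1: leaves = {2,3,5}. Remove smallest leaf 2, emit neighbor 4.
Step 2: leaves = {3,4,5}. Remove smallest leaf 3, emit neighbor 6.
Step 3: leaves = {4,5}. Remove smallest leaf 4, emit neighbor 7.
Step 4: leaves = {5,7}. Remove smallest leaf 5, emit neighbor 1.
Step 5: leaves = {1,7}. Remove smallest leaf 1, emit neighbor 6.
Done: 2 vertices remain (6, 7). Sequence = [4 6 7 1 6]

Answer: 4 6 7 1 6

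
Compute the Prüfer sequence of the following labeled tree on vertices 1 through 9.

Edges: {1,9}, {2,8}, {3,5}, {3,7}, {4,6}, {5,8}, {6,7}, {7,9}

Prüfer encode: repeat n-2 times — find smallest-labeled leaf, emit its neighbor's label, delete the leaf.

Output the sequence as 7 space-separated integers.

Step 1: leaves = {1,2,4}. Remove smallest leaf 1, emit neighbor 9.
Step 2: leaves = {2,4,9}. Remove smallest leaf 2, emit neighbor 8.
Step 3: leaves = {4,8,9}. Remove smallest leaf 4, emit neighbor 6.
Step 4: leaves = {6,8,9}. Remove smallest leaf 6, emit neighbor 7.
Step 5: leaves = {8,9}. Remove smallest leaf 8, emit neighbor 5.
Step 6: leaves = {5,9}. Remove smallest leaf 5, emit neighbor 3.
Step 7: leaves = {3,9}. Remove smallest leaf 3, emit neighbor 7.
Done: 2 vertices remain (7, 9). Sequence = [9 8 6 7 5 3 7]

Answer: 9 8 6 7 5 3 7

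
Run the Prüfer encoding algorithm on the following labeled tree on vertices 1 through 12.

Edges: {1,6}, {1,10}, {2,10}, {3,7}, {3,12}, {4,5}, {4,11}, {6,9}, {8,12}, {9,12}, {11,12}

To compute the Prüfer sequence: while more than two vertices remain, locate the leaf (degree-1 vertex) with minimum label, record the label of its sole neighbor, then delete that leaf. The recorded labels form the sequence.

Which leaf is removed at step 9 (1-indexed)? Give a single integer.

Answer: 6

Derivation:
Step 1: current leaves = {2,5,7,8}. Remove leaf 2 (neighbor: 10).
Step 2: current leaves = {5,7,8,10}. Remove leaf 5 (neighbor: 4).
Step 3: current leaves = {4,7,8,10}. Remove leaf 4 (neighbor: 11).
Step 4: current leaves = {7,8,10,11}. Remove leaf 7 (neighbor: 3).
Step 5: current leaves = {3,8,10,11}. Remove leaf 3 (neighbor: 12).
Step 6: current leaves = {8,10,11}. Remove leaf 8 (neighbor: 12).
Step 7: current leaves = {10,11}. Remove leaf 10 (neighbor: 1).
Step 8: current leaves = {1,11}. Remove leaf 1 (neighbor: 6).
Step 9: current leaves = {6,11}. Remove leaf 6 (neighbor: 9).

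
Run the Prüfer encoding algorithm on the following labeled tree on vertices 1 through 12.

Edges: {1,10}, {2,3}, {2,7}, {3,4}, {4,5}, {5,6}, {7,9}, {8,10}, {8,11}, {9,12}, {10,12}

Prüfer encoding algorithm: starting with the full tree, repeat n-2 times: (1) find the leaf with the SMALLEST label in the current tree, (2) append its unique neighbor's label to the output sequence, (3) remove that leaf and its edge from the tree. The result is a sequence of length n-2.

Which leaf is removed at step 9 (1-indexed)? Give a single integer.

Answer: 11

Derivation:
Step 1: current leaves = {1,6,11}. Remove leaf 1 (neighbor: 10).
Step 2: current leaves = {6,11}. Remove leaf 6 (neighbor: 5).
Step 3: current leaves = {5,11}. Remove leaf 5 (neighbor: 4).
Step 4: current leaves = {4,11}. Remove leaf 4 (neighbor: 3).
Step 5: current leaves = {3,11}. Remove leaf 3 (neighbor: 2).
Step 6: current leaves = {2,11}. Remove leaf 2 (neighbor: 7).
Step 7: current leaves = {7,11}. Remove leaf 7 (neighbor: 9).
Step 8: current leaves = {9,11}. Remove leaf 9 (neighbor: 12).
Step 9: current leaves = {11,12}. Remove leaf 11 (neighbor: 8).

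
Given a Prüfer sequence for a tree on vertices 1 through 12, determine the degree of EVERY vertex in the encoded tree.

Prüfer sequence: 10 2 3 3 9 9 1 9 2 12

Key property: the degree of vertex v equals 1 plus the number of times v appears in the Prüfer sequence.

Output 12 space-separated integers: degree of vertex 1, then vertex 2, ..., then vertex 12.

p_1 = 10: count[10] becomes 1
p_2 = 2: count[2] becomes 1
p_3 = 3: count[3] becomes 1
p_4 = 3: count[3] becomes 2
p_5 = 9: count[9] becomes 1
p_6 = 9: count[9] becomes 2
p_7 = 1: count[1] becomes 1
p_8 = 9: count[9] becomes 3
p_9 = 2: count[2] becomes 2
p_10 = 12: count[12] becomes 1
Degrees (1 + count): deg[1]=1+1=2, deg[2]=1+2=3, deg[3]=1+2=3, deg[4]=1+0=1, deg[5]=1+0=1, deg[6]=1+0=1, deg[7]=1+0=1, deg[8]=1+0=1, deg[9]=1+3=4, deg[10]=1+1=2, deg[11]=1+0=1, deg[12]=1+1=2

Answer: 2 3 3 1 1 1 1 1 4 2 1 2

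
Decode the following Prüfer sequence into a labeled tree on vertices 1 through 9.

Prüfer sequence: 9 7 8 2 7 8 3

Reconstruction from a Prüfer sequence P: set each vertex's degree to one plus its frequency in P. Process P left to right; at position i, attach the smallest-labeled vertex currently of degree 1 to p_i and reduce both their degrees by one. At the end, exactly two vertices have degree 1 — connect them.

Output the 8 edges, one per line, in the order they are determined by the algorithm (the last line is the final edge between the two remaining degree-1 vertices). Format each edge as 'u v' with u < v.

Answer: 1 9
4 7
5 8
2 6
2 7
7 8
3 8
3 9

Derivation:
Initial degrees: {1:1, 2:2, 3:2, 4:1, 5:1, 6:1, 7:3, 8:3, 9:2}
Step 1: smallest deg-1 vertex = 1, p_1 = 9. Add edge {1,9}. Now deg[1]=0, deg[9]=1.
Step 2: smallest deg-1 vertex = 4, p_2 = 7. Add edge {4,7}. Now deg[4]=0, deg[7]=2.
Step 3: smallest deg-1 vertex = 5, p_3 = 8. Add edge {5,8}. Now deg[5]=0, deg[8]=2.
Step 4: smallest deg-1 vertex = 6, p_4 = 2. Add edge {2,6}. Now deg[6]=0, deg[2]=1.
Step 5: smallest deg-1 vertex = 2, p_5 = 7. Add edge {2,7}. Now deg[2]=0, deg[7]=1.
Step 6: smallest deg-1 vertex = 7, p_6 = 8. Add edge {7,8}. Now deg[7]=0, deg[8]=1.
Step 7: smallest deg-1 vertex = 8, p_7 = 3. Add edge {3,8}. Now deg[8]=0, deg[3]=1.
Final: two remaining deg-1 vertices are 3, 9. Add edge {3,9}.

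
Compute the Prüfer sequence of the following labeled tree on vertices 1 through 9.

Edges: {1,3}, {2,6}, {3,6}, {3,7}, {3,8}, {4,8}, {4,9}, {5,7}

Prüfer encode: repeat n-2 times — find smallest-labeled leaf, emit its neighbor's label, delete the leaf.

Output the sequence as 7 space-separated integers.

Answer: 3 6 7 3 3 8 4

Derivation:
Step 1: leaves = {1,2,5,9}. Remove smallest leaf 1, emit neighbor 3.
Step 2: leaves = {2,5,9}. Remove smallest leaf 2, emit neighbor 6.
Step 3: leaves = {5,6,9}. Remove smallest leaf 5, emit neighbor 7.
Step 4: leaves = {6,7,9}. Remove smallest leaf 6, emit neighbor 3.
Step 5: leaves = {7,9}. Remove smallest leaf 7, emit neighbor 3.
Step 6: leaves = {3,9}. Remove smallest leaf 3, emit neighbor 8.
Step 7: leaves = {8,9}. Remove smallest leaf 8, emit neighbor 4.
Done: 2 vertices remain (4, 9). Sequence = [3 6 7 3 3 8 4]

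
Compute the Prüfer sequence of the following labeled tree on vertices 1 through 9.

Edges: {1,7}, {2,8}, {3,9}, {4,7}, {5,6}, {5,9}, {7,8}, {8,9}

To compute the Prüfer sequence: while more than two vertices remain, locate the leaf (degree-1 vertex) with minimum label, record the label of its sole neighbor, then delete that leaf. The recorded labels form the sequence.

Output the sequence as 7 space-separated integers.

Step 1: leaves = {1,2,3,4,6}. Remove smallest leaf 1, emit neighbor 7.
Step 2: leaves = {2,3,4,6}. Remove smallest leaf 2, emit neighbor 8.
Step 3: leaves = {3,4,6}. Remove smallest leaf 3, emit neighbor 9.
Step 4: leaves = {4,6}. Remove smallest leaf 4, emit neighbor 7.
Step 5: leaves = {6,7}. Remove smallest leaf 6, emit neighbor 5.
Step 6: leaves = {5,7}. Remove smallest leaf 5, emit neighbor 9.
Step 7: leaves = {7,9}. Remove smallest leaf 7, emit neighbor 8.
Done: 2 vertices remain (8, 9). Sequence = [7 8 9 7 5 9 8]

Answer: 7 8 9 7 5 9 8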